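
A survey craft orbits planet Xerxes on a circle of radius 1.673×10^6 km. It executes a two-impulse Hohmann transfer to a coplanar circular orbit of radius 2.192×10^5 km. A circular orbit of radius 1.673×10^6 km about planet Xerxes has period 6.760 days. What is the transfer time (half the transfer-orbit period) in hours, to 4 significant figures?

t = 34.50 hours

From Kepler's third law T² = 4π²r³/μ at r = 1.673×10^6 km, T = 6.760 days = 6.760 × 86400 s = 5.84064×10^5 s: μ = 4π²r³/T² = 5.41909×10^8 km³/s².
Transfer-ellipse semi-major axis a_t = (r₁ + r₂)/2 = (1.673×10^6 + 2.192×10^5)/2 = 9.461×10^5 km.
Half the transfer-orbit period gives t = π√(a_t³/μ) = 1.242×10^5 s.
Converting: 1.242×10^5 s ÷ 3600 s/hour = 34.50 hours.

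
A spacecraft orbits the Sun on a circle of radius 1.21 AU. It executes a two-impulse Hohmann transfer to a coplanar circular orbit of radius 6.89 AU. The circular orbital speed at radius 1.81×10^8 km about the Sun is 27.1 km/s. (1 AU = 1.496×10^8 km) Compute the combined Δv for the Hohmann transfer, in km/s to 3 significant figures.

Δv = 13.4 km/s

From the circular-orbit relation v² = μ/r at r = 1.81×10^8 km: μ = v²r = (27.1)² × 1.81×10^8 = 1.32928×10^11 km³/s².
In km: r₁ = 1.21 × 1.496×10^8 = 1.81016×10^8 km; r₂ = 6.89 × 1.496×10^8 = 1.030744×10^9 km.
Semi-major axis of the transfer orbit: a_t = (1.81016×10^8 + 1.030744×10^9)/2 = 6.0588×10^8 km.
At r₁ the circular-orbit speed is v₁ = √(μ/r₁) = 27.09880 km/s.
Transfer-orbit speed at r₁ (vis-viva equation): v_p = √[μ(2/r₁ − 1/a_t)] = 35.34534 km/s.
First burn Δv₁ = |v_p − v₁| = 8.247 km/s.
At r₂, v₂ = √(μ/r₂) = 11.356 km/s.
Transfer-orbit speed at r₂: v_a = √[μ(2/r₂ − 1/a_t)] = 6.2072 km/s.
Second burn Δv₂ = |v₂ − v_a| = 5.149 km/s.
Total Δv = Δv₁ + Δv₂ = 13.40 km/s.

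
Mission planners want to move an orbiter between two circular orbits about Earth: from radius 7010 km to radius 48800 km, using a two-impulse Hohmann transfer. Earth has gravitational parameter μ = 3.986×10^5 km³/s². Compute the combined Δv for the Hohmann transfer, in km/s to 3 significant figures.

Δv = 3.86 km/s

The Hohmann ellipse has a_t = (r₁ + r₂)/2 = 27905 km.
Circular speed at r₁: v₁ = √(μ/r₁) = √(3.986×10^5/7010) = 7.541 km/s.
Transfer-orbit speed at r₁ (v² = μ(2/r − 1/a)): v_p = √[μ(2/r₁ − 1/a_t)] = 9.972 km/s.
First burn Δv₁ = |v_p − v₁| = 2.431 km/s.
At r₂, v₂ = √(μ/r₂) = 2.858 km/s.
Transfer-orbit speed at r₂: v_a = √[μ(2/r₂ − 1/a_t)] = 1.432 km/s.
Second burn Δv₂ = |v₂ − v_a| = 1.426 km/s.
Δv = Δv₁ + Δv₂ = 2.431 + 1.426 = 3.857 km/s.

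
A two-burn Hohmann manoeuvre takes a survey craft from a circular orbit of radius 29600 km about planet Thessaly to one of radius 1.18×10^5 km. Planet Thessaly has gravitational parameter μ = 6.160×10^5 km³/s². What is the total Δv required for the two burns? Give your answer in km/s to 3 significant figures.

Δv = 2.04 km/s

Transfer-ellipse semi-major axis a_t = (r₁ + r₂)/2 = (29600 + 1.180×10^5)/2 = 73800 km.
At r₁ the circular-orbit speed is v₁ = √(μ/r₁) = 4.5619 km/s.
Transfer-orbit speed at r₁ (vis-viva): v_p = √[μ(2/r₁ − 1/a_t)] = 5.7684 km/s.
First burn Δv₁ = |v_p − v₁| = 1.2065 km/s.
At r₂, v₂ = √(μ/r₂) = 2.284806 km/s.
Transfer-orbit speed at r₂: v_a = √[μ(2/r₂ − 1/a_t)] = 1.446995 km/s.
Second burn Δv₂ = |v₂ − v_a| = 0.83781 km/s.
Total Δv = Δv₁ + Δv₂ = 2.044 km/s.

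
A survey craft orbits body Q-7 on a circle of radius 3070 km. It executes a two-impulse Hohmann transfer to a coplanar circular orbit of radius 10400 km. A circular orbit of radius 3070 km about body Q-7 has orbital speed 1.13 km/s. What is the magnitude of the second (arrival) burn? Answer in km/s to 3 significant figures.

From the circular-orbit relation v² = μ/r at r = 3070 km: μ = v²r = (1.13)² × 3070 = 3920.08 km³/s².
Semi-major axis of the transfer orbit: a_t = (3070 + 10400)/2 = 6735 km.
Circular speed at r = 10400 km: v_c = √(μ/r) = 0.6139 km/s.
Transfer-orbit speed at the same r (vis-viva, a = a_t): v_t = √[μ(2/r − 1/a_t)] = 0.4145 km/s.
Δv₂ = |v_t − v_c| = |0.4145 − 0.6139| = 0.1994 km/s.

Δv₂ = 0.199 km/s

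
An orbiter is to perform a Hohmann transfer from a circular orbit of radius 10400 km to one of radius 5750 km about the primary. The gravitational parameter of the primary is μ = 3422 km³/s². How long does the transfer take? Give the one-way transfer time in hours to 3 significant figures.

t = 10.8 hours

The Hohmann ellipse has a_t = (r₁ + r₂)/2 = 8075 km.
Transfer time t = π√(a_t³/μ) = π√((8075)³ / 3422) = 38970 s.
Converting: 38970 s ÷ 3600 s/hour = 10.8 hours.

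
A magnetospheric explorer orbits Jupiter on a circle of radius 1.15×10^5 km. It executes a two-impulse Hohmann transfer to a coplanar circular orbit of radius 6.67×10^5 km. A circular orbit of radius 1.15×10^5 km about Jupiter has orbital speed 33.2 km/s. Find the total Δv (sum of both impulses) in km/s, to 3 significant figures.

From the circular-orbit relation v² = μ/r at r = 1.15×10^5 km: μ = v²r = (33.2)² × 1.15×10^5 = 1.26758×10^8 km³/s².
Transfer-ellipse semi-major axis a_t = (r₁ + r₂)/2 = (1.150×10^5 + 6.670×10^5)/2 = 3.910×10^5 km.
At r₁ the circular-orbit speed is v₁ = √(μ/r₁) = 33.20 km/s.
On the transfer ellipse at r₁, v² = μ(2/r − 1/a) gives v_p = √[μ(2/r₁ − 1/a_t)] = 43.36 km/s.
First burn Δv₁ = |v_p − v₁| = 10.16 km/s.
Circular speed at r₂: v₂ = √(μ/r₂) = 13.7855 km/s.
Transfer-orbit speed at r₂: v_a = √[μ(2/r₂ − 1/a_t)] = 7.47626 km/s.
Second burn Δv₂ = |v₂ − v_a| = 6.309 km/s.
Δv = Δv₁ + Δv₂ = 10.16 + 6.309 = 16.47 km/s.

Δv = 16.5 km/s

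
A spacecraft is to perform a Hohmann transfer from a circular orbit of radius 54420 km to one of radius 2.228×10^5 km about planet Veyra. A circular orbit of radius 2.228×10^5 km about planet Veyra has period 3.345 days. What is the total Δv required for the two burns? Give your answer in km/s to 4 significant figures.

From Kepler's third law T² = 4π²r³/μ at r = 2.228×10^5 km, T = 3.345 days = 3.345 × 86400 s = 2.89008×10^5 s: μ = 4π²r³/T² = 5.22740×10^6 km³/s².
Semi-major axis of the transfer orbit: a_t = (54420 + 2.228×10^5)/2 = 1.3861×10^5 km.
At r₁ the circular-orbit speed is v₁ = √(μ/r₁) = 9.8008 km/s.
On the transfer ellipse at r₁, vis-viva gives v_p = √[μ(2/r₁ − 1/a_t)] = 12.426 km/s.
First burn Δv₁ = |v_p − v₁| = 2.625 km/s.
At r₂, v₂ = √(μ/r₂) = 4.844 km/s.
Transfer-orbit speed at r₂: v_a = √[μ(2/r₂ − 1/a_t)] = 3.035 km/s.
Second burn Δv₂ = |v₂ − v_a| = 1.809 km/s.
Total Δv = Δv₁ + Δv₂ = 4.434 km/s.

Δv = 4.434 km/s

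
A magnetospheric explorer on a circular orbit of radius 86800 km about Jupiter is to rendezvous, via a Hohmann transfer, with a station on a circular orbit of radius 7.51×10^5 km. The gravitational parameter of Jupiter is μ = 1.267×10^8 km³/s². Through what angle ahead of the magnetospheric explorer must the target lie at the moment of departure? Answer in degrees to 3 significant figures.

φ = 105°

Transfer-ellipse semi-major axis a_t = (r₁ + r₂)/2 = (86800 + 7.510×10^5)/2 = 4.189×10^5 km.
Transfer time t = π√(a_t³/μ) = 75670.6 s.
Target angular speed ω₂ = √(μ/r₂³) = 1.72953×10^-5 rad/s.
Angle swept by the target during transfer: ω₂·t = 1.30875 rad = 74.99°.
Arrival is 180° from departure on the ellipse, so φ = 180° − 74.99° = 105°.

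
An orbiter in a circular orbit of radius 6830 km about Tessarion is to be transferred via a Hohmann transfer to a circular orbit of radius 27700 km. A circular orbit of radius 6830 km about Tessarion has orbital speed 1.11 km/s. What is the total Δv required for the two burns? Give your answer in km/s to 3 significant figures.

Δv = 0.500 km/s

From the circular-orbit relation v² = μ/r at r = 6830 km: μ = v²r = (1.11)² × 6830 = 8415.24 km³/s².
Semi-major axis of the transfer orbit: a_t = (6830 + 27700)/2 = 17265 km.
At r₁ the circular-orbit speed is v₁ = √(μ/r₁) = 1.110 km/s.
Transfer-orbit speed at r₁ (v² = μ(2/r − 1/a)): v_p = √[μ(2/r₁ − 1/a_t)] = 1.406 km/s.
First burn Δv₁ = |v_p − v₁| = 0.2960 km/s.
At r₂, v₂ = √(μ/r₂) = 0.5512 km/s.
Transfer-orbit speed at r₂: v_a = √[μ(2/r₂ − 1/a_t)] = 0.3467 km/s.
Second burn Δv₂ = |v₂ − v_a| = 0.2045 km/s.
Total Δv = Δv₁ + Δv₂ = 0.5005 km/s.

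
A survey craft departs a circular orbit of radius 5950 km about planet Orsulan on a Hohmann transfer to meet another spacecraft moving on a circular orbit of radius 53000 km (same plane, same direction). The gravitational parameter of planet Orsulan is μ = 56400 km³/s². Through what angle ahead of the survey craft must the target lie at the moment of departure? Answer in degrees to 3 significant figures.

Transfer-ellipse semi-major axis a_t = (r₁ + r₂)/2 = (5950 + 53000)/2 = 29475 km.
The half-period of the transfer ellipse is t = π√(a_t³/μ) = 66941 s.
Target angular speed ω₂ = √(μ/r₂³) = 1.9464×10^-5 rad/s.
Angle swept by the target during transfer: ω₂·t = 1.3029 rad = 74.65°.
The survey craft traverses 180° on the transfer ellipse, so the target must lead by 180° − 74.65° = 105°.

φ = 105°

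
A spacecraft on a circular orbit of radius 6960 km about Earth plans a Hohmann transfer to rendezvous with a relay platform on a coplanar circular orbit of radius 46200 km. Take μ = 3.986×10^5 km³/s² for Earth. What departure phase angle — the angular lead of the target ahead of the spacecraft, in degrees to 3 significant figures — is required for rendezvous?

Semi-major axis of the transfer orbit: a_t = (6960 + 46200)/2 = 26580 km.
Transfer time t = π√(a_t³/μ) = 21560 s.
Target angular speed ω₂ = √(μ/r₂³) = 6.358×10^-5 rad/s.
Angle swept by the target during transfer: ω₂·t = 1.371 rad = 78.55°.
Arrival is 180° from departure on the ellipse, so φ = 180° − 78.55° = 101°.

φ = 101°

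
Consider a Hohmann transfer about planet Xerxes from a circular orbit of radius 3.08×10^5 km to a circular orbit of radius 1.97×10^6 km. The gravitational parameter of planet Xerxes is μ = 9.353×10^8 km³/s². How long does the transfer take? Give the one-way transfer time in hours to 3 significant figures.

t = 34.7 hours

Semi-major axis of the transfer orbit: a_t = (3.080×10^5 + 1.970×10^6)/2 = 1.139×10^6 km.
Half the transfer-orbit period gives t = π√(a_t³/μ) = 1.249×10^5 s.
Converting: 1.249×10^5 s ÷ 3600 s/hour = 34.7 hours.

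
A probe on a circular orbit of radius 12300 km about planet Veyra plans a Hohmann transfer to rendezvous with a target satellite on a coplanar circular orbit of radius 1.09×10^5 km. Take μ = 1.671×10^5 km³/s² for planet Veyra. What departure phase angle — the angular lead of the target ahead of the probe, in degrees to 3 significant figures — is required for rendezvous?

φ = 105°

The Hohmann ellipse has a_t = (r₁ + r₂)/2 = 60650 km.
The half-period of the transfer ellipse is t = π√(a_t³/μ) = 1.148×10^5 s.
Target angular speed ω₂ = √(μ/r₂³) = 1.136×10^-5 rad/s.
Angle swept by the target during transfer: ω₂·t = 1.304 rad = 74.71°.
The probe traverses 180° on the transfer ellipse, so the target must lead by 180° − 74.71° = 105°.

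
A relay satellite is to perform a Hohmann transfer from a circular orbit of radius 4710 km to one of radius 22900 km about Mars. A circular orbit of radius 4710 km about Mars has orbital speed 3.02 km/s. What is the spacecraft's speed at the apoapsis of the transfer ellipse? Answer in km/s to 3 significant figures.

From the circular-orbit relation v² = μ/r at r = 4710 km: μ = v²r = (3.02)² × 4710 = 42957.1 km³/s².
The Hohmann ellipse has a_t = (r₁ + r₂)/2 = 13805 km.
At apoapsis, r = 22900 km.
Applying v² = μ(2/r − 1/a_t): v = 0.8000 km/s.

v = 0.800 km/s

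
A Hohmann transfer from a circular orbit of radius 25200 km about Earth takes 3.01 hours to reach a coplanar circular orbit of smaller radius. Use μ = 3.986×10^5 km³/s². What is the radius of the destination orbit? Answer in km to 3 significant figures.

Transfer time t = 3.01 hours = 10836 s, and t = π√(a_t³/μ).
So a_t = (μ t²/π²)^(1/3) = (3.986×10^5 × (10836)² / π²)^(1/3) = 16801 km.
Since a_t = (r₁ + r₂)/2, r₂ = 2a_t − r₁ = 2×16801 − 25200 = 8402 km.

r₂ = 8400 km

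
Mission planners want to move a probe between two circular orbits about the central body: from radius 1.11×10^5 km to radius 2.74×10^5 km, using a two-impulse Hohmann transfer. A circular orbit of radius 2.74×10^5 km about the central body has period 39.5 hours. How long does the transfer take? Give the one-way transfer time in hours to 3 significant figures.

t = 11.6 hours

From Kepler's third law T² = 4π²r³/μ at r = 2.74×10^5 km, T = 39.5 hours = 39.5 × 3600 s = 1.422×10^5 s: μ = 4π²r³/T² = 4.01617×10^7 km³/s².
Semi-major axis of the transfer orbit: a_t = (1.110×10^5 + 2.740×10^5)/2 = 1.925×10^5 km.
Half the transfer-orbit period gives t = π√(a_t³/μ) = 41870 s.
Converting: 41870 s ÷ 3600 s/hour = 11.6 hours.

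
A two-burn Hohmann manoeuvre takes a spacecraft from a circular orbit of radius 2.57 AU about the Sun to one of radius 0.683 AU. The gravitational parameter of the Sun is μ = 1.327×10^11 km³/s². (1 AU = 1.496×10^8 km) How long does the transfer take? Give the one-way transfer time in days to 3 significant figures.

t = 379 days

In km: r₁ = 2.57 × 1.496×10^8 = 3.84472×10^8 km; r₂ = 0.683 × 1.496×10^8 = 1.021768×10^8 km.
Transfer-ellipse semi-major axis a_t = (r₁ + r₂)/2 = (3.84472×10^8 + 1.021768×10^8)/2 = 2.433244×10^8 km.
Half the transfer-orbit period gives t = π√(a_t³/μ) = 3.273×10^7 s.
Converting: 3.273×10^7 s ÷ 86400 s/day = 379 days.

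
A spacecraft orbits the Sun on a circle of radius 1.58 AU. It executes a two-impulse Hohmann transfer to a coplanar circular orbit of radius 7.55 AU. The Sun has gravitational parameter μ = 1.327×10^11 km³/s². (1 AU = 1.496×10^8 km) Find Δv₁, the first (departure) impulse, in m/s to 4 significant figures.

In km: r₁ = 1.58 × 1.496×10^8 = 2.36368×10^8 km; r₂ = 7.55 × 1.496×10^8 = 1.12948×10^9 km.
The Hohmann ellipse has a_t = (r₁ + r₂)/2 = 6.82924×10^8 km.
On the circular orbit at r = 2.36368×10^8 km, v_c = √(μ/r) = 23.6941 km/s.
Vis-viva on the transfer ellipse at r = 2.36368×10^8 km gives v_t = √[μ(2/r − 1/a_t)] = 30.4715 km/s.
Δv₁ = |v_t − v_c| = |30.4715 − 23.6941| = 6.777 km/s.

Δv₁ = 6777 m/s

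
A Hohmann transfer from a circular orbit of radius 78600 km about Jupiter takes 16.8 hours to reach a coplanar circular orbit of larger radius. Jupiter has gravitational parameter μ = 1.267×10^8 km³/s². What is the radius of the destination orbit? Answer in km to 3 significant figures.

r₂ = 6.43×10^5 km

Transfer time t = 16.8 hours = 60480 s, and t = π√(a_t³/μ).
So a_t = (μ t²/π²)^(1/3) = (1.267×10^8 × (60480)² / π²)^(1/3) = 3.6077×10^5 km.
Since a_t = (r₁ + r₂)/2, r₂ = 2a_t − r₁ = 2×3.6077×10^5 − 78600 = 6.4294×10^5 km.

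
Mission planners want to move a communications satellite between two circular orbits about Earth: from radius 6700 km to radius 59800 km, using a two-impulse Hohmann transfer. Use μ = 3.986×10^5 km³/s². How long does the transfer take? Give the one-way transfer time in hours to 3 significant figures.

Semi-major axis of the transfer orbit: a_t = (6700 + 59800)/2 = 33250 km.
By Kepler's third law the transfer-orbit period is T = 2π√(a_t³/μ), so t = T/2 = 30170 s.
Converting: 30170 s ÷ 3600 s/hour = 8.38 hours.

t = 8.38 hours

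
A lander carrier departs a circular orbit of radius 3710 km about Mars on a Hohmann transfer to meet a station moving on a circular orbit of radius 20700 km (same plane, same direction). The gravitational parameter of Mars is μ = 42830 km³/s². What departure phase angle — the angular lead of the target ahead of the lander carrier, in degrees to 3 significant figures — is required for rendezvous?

φ = 98.5°

Transfer-ellipse semi-major axis a_t = (r₁ + r₂)/2 = (3710 + 20700)/2 = 12205 km.
Transfer time t = π√(a_t³/μ) = 20468 s.
The target's mean motion on its circular orbit is ω₂ = √(μ/r₂³) = 6.9489×10^-5 rad/s.
Angle swept by the target during transfer: ω₂·t = 1.4223 rad = 81.49°.
Arrival is 180° from departure on the ellipse, so φ = 180° − 81.49° = 98.5°.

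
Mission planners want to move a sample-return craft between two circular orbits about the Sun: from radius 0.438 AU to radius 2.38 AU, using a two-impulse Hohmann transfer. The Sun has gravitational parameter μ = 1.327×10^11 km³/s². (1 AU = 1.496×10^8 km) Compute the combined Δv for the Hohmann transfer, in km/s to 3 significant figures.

Δv = 22.0 km/s

In km: r₁ = 0.438 × 1.496×10^8 = 6.55248×10^7 km; r₂ = 2.38 × 1.496×10^8 = 3.56048×10^8 km.
The Hohmann ellipse has a_t = (r₁ + r₂)/2 = 2.107864×10^8 km.
At r₁ the circular-orbit speed is v₁ = √(μ/r₁) = 45.00 km/s.
On the transfer ellipse at r₁, vis-viva gives v_p = √[μ(2/r₁ − 1/a_t)] = 58.49 km/s.
First burn Δv₁ = |v_p − v₁| = 13.49 km/s.
At r₂, v₂ = √(μ/r₂) = 19.306 km/s.
Transfer-orbit speed at r₂: v_a = √[μ(2/r₂ − 1/a_t)] = 10.764 km/s.
Second burn Δv₂ = |v₂ − v_a| = 8.542 km/s.
Total Δv = Δv₁ + Δv₂ = 22.03 km/s.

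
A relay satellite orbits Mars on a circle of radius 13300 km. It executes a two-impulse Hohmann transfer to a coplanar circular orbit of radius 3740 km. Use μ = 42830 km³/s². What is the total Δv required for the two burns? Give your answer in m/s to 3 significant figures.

The Hohmann ellipse has a_t = (r₁ + r₂)/2 = 8520 km.
At r₁ the circular-orbit speed is v₁ = √(μ/r₁) = 1.79452 km/s.
On the transfer ellipse at r₁, vis-viva gives v_a = √[μ(2/r₁ − 1/a_t)] = 1.18895 km/s.
First burn Δv₁ = |v_a − v₁| = 0.6056 km/s.
At r₂, v₂ = √(μ/r₂) = 3.384 km/s.
Transfer-orbit speed at r₂: v_p = √[μ(2/r₂ − 1/a_t)] = 4.228 km/s.
Second burn Δv₂ = |v₂ − v_p| = 0.8440 km/s.
Δv = Δv₁ + Δv₂ = 0.6056 + 0.8440 = 1.450 km/s.

Δv = 1450 m/s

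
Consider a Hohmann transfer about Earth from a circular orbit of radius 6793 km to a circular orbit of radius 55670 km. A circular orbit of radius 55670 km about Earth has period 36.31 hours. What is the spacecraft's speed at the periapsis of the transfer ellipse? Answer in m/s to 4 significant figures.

From Kepler's third law T² = 4π²r³/μ at r = 55670 km, T = 36.31 hours = 36.31 × 3600 s = 1.30716×10^5 s: μ = 4π²r³/T² = 3.98626×10^5 km³/s².
Transfer-ellipse semi-major axis a_t = (r₁ + r₂)/2 = (6793 + 55670)/2 = 31231.5 km.
At periapsis, r = 6793 km.
Applying v² = μ(2/r − 1/a_t): v = 10.23 km/s.

v = 10230 m/s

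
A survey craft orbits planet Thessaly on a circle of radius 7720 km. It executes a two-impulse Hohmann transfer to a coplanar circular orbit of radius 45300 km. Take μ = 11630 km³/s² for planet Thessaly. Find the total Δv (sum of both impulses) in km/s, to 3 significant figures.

Semi-major axis of the transfer orbit: a_t = (7720 + 45300)/2 = 26510 km.
Circular speed at r₁: v₁ = √(μ/r₁) = √(11630/7720) = 1.22739 km/s.
On the transfer ellipse at r₁, vis-viva gives v_p = √[μ(2/r₁ − 1/a_t)] = 1.60445 km/s.
First burn Δv₁ = |v_p − v₁| = 0.37706 km/s.
At r₂, v₂ = √(μ/r₂) = 0.50669 km/s.
Transfer-orbit speed at r₂: v_a = √[μ(2/r₂ − 1/a_t)] = 0.27343 km/s.
Second burn Δv₂ = |v₂ − v_a| = 0.23326 km/s.
Δv = Δv₁ + Δv₂ = 0.37706 + 0.23326 = 0.6103 km/s.

Δv = 0.610 km/s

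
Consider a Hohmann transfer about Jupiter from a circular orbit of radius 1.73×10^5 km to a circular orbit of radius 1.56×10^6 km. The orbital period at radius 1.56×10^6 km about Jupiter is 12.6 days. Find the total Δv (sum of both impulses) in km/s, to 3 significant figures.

From Kepler's third law T² = 4π²r³/μ at r = 1.56×10^6 km, T = 12.6 days = 12.6 × 86400 s = 1.08864×10^6 s: μ = 4π²r³/T² = 1.26463×10^8 km³/s².
Transfer-ellipse semi-major axis a_t = (r₁ + r₂)/2 = (1.730×10^5 + 1.560×10^6)/2 = 8.665×10^5 km.
At r₁ the circular-orbit speed is v₁ = √(μ/r₁) = 27.04 km/s.
On the transfer ellipse at r₁, v² = μ(2/r − 1/a) gives v_p = √[μ(2/r₁ − 1/a_t)] = 36.28 km/s.
First burn Δv₁ = |v_p − v₁| = 9.240 km/s.
At r₂, v₂ = √(μ/r₂) = 9.004 km/s.
Transfer-orbit speed at r₂: v_a = √[μ(2/r₂ − 1/a_t)] = 4.023 km/s.
Second burn Δv₂ = |v₂ − v_a| = 4.981 km/s.
Total Δv = Δv₁ + Δv₂ = 14.22 km/s.

Δv = 14.2 km/s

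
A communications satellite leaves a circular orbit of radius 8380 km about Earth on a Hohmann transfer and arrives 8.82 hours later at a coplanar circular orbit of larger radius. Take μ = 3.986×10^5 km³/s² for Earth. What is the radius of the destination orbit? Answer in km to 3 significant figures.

Transfer time t = 8.82 hours = 31752 s, and t = π√(a_t³/μ).
So a_t = (μ t²/π²)^(1/3) = (3.986×10^5 × (31752)² / π²)^(1/3) = 34403 km.
Since a_t = (r₁ + r₂)/2, r₂ = 2a_t − r₁ = 2×34403 − 8380 = 60426 km.

r₂ = 60400 km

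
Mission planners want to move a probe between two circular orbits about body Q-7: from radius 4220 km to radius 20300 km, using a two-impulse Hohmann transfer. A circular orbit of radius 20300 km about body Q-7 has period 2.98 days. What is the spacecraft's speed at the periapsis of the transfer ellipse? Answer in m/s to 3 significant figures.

From Kepler's third law T² = 4π²r³/μ at r = 20300 km, T = 2.98 days = 2.98 × 86400 s = 2.57472×10^5 s: μ = 4π²r³/T² = 4981.82 km³/s².
The Hohmann ellipse has a_t = (r₁ + r₂)/2 = 12260 km.
At periapsis, r = 4220 km.
From the vis-viva equation, v = √[μ(2/r − 1/a_t)] = 1.398 km/s.

v = 1400 m/s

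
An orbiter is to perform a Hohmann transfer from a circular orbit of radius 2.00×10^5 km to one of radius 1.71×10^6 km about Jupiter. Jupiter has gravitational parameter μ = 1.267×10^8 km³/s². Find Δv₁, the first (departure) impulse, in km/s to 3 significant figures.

Semi-major axis of the transfer orbit: a_t = (2.000×10^5 + 1.710×10^6)/2 = 9.550×10^5 km.
Circular speed at r = 2.000×10^5 km: v_c = √(μ/r) = 25.17 km/s.
Transfer-orbit speed at the same r (vis-viva, a = a_t): v_t = √[μ(2/r − 1/a_t)] = 33.68 km/s.
Δv₁ = |v_t − v_c| = |33.68 − 25.17| = 8.510 km/s.

Δv₁ = 8.51 km/s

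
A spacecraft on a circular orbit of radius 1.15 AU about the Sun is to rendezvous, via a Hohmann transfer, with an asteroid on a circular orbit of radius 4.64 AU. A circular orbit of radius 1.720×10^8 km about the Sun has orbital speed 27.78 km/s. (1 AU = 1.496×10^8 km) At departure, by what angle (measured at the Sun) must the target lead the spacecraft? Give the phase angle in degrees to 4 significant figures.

φ = 91.29°

From the circular-orbit relation v² = μ/r at r = 1.720×10^8 km: μ = v²r = (27.78)² × 1.720×10^8 = 1.32737×10^11 km³/s².
In km: r₁ = 1.15 × 1.496×10^8 = 1.7204×10^8 km; r₂ = 4.64 × 1.496×10^8 = 6.94144×10^8 km.
The Hohmann ellipse has a_t = (r₁ + r₂)/2 = 4.33092×10^8 km.
Transfer time t = π√(a_t³/μ) = 7.7718×10^7 s.
Target angular speed ω₂ = √(μ/r₂³) = 1.9922×10^-8 rad/s.
Angle swept by the target during transfer: ω₂·t = 1.5483 rad = 88.71°.
The spacecraft traverses 180° on the transfer ellipse, so the target must lead by 180° − 88.71° = 91.29°.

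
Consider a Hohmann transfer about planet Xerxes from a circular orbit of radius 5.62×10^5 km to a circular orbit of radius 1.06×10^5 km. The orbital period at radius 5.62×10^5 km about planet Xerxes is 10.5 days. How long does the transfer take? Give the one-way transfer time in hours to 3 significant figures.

t = 57.7 hours

From Kepler's third law T² = 4π²r³/μ at r = 5.62×10^5 km, T = 10.5 days = 10.5 × 86400 s = 9.072×10^5 s: μ = 4π²r³/T² = 8.51457×10^6 km³/s².
The Hohmann ellipse has a_t = (r₁ + r₂)/2 = 3.340×10^5 km.
Transfer time t = π√(a_t³/μ) = π√((3.340×10^5)³ / 8.51457×10^6) = 2.078×10^5 s.
Converting: 2.078×10^5 s ÷ 3600 s/hour = 57.7 hours.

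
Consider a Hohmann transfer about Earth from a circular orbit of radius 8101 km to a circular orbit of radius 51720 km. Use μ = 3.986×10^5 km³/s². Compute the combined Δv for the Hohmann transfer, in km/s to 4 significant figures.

The Hohmann ellipse has a_t = (r₁ + r₂)/2 = 29910.5 km.
At r₁ the circular-orbit speed is v₁ = √(μ/r₁) = 7.0145 km/s.
On the transfer ellipse at r₁, vis-viva gives v_p = √[μ(2/r₁ − 1/a_t)] = 9.2239 km/s.
First burn Δv₁ = |v_p − v₁| = 2.2094 km/s.
At r₂, v₂ = √(μ/r₂) = 2.77613 km/s.
Transfer-orbit speed at r₂: v_a = √[μ(2/r₂ − 1/a_t)] = 1.44476 km/s.
Second burn Δv₂ = |v₂ − v_a| = 1.3314 km/s.
Total Δv = Δv₁ + Δv₂ = 3.541 km/s.

Δv = 3.541 km/s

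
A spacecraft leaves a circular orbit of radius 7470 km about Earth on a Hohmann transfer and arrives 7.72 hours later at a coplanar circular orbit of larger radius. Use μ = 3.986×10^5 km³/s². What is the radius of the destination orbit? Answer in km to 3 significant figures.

r₂ = 55500 km

Transfer time t = 7.72 hours = 27792 s, and t = π√(a_t³/μ).
So a_t = (μ t²/π²)^(1/3) = (3.986×10^5 × (27792)² / π²)^(1/3) = 31479 km.
Since a_t = (r₁ + r₂)/2, r₂ = 2a_t − r₁ = 2×31479 − 7470 = 55488 km.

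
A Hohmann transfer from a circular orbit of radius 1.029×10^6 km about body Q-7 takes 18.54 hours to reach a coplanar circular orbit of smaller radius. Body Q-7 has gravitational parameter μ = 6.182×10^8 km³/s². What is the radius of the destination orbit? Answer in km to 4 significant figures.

r₂ = 2.779×10^5 km

Transfer time t = 18.54 hours = 66744 s, and t = π√(a_t³/μ).
So a_t = (μ t²/π²)^(1/3) = (6.182×10^8 × (66744)² / π²)^(1/3) = 6.5346×10^5 km.
Since a_t = (r₁ + r₂)/2, r₂ = 2a_t − r₁ = 2×6.5346×10^5 − 1.029×10^6 = 2.7792×10^5 km.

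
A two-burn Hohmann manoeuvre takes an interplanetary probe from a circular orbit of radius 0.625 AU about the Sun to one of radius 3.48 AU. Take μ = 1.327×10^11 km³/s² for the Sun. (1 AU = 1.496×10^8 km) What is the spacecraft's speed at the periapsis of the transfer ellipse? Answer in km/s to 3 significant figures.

v = 49.1 km/s

In km: r₁ = 0.625 × 1.496×10^8 = 9.350×10^7 km; r₂ = 3.48 × 1.496×10^8 = 5.20608×10^8 km.
Transfer-ellipse semi-major axis a_t = (r₁ + r₂)/2 = (9.350×10^7 + 5.20608×10^8)/2 = 3.07054×10^8 km.
The periapsis of the transfer ellipse is at r = 9.350×10^7 km.
Vis-viva: v = √[μ(2/r − 1/a_t)] = √[1.327×10^11 × (2/9.350×10^7 − 1/3.07054×10^8)] = 49.05 km/s.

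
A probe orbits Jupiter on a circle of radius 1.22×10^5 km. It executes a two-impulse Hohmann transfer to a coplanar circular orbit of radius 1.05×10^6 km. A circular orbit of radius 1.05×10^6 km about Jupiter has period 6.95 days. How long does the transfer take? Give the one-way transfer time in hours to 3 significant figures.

From Kepler's third law T² = 4π²r³/μ at r = 1.05×10^6 km, T = 6.95 days = 6.95 × 86400 s = 6.0048×10^5 s: μ = 4π²r³/T² = 1.26745×10^8 km³/s².
Transfer-ellipse semi-major axis a_t = (r₁ + r₂)/2 = (1.220×10^5 + 1.050×10^6)/2 = 5.860×10^5 km.
By Kepler's third law the transfer-orbit period is T = 2π√(a_t³/μ), so t = T/2 = 1.252×10^5 s.
Converting: 1.252×10^5 s ÷ 3600 s/hour = 34.8 hours.

t = 34.8 hours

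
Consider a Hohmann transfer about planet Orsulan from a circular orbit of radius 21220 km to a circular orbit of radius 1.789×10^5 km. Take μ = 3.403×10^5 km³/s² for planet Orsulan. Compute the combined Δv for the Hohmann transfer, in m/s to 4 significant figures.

Δv = 2094 m/s

The Hohmann ellipse has a_t = (r₁ + r₂)/2 = 1.0006×10^5 km.
Circular speed at r₁: v₁ = √(μ/r₁) = √(3.403×10^5/21220) = 4.005 km/s.
Transfer-orbit speed at r₁ (v² = μ(2/r − 1/a)): v_p = √[μ(2/r₁ − 1/a_t)] = 5.355 km/s.
First burn Δv₁ = |v_p − v₁| = 1.350 km/s.
At r₂, v₂ = √(μ/r₂) = 1.3792 km/s.
Transfer-orbit speed at r₂: v_a = √[μ(2/r₂ − 1/a_t)] = 0.63514 km/s.
Second burn Δv₂ = |v₂ − v_a| = 0.7441 km/s.
Δv = Δv₁ + Δv₂ = 1.350 + 0.7441 = 2.094 km/s.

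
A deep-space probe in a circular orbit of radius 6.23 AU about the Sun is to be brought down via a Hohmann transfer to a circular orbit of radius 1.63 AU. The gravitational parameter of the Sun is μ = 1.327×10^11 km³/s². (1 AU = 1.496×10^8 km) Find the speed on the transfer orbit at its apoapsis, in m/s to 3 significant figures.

v = 7680 m/s

In km: r₁ = 6.23 × 1.496×10^8 = 9.32008×10^8 km; r₂ = 1.63 × 1.496×10^8 = 2.43848×10^8 km.
Semi-major axis of the transfer orbit: a_t = (9.32008×10^8 + 2.43848×10^8)/2 = 5.87928×10^8 km.
At apoapsis, r = 9.32008×10^8 km.
Vis-viva: v = √[μ(2/r − 1/a_t)] = √[1.327×10^11 × (2/9.32008×10^8 − 1/5.87928×10^8)] = 7.685 km/s.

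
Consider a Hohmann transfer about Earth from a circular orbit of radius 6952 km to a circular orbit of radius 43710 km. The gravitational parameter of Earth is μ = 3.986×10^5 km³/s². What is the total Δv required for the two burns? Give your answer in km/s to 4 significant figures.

Transfer-ellipse semi-major axis a_t = (r₁ + r₂)/2 = (6952 + 43710)/2 = 25331 km.
Circular speed at r₁: v₁ = √(μ/r₁) = √(3.986×10^5/6952) = 7.5721 km/s.
On the transfer ellipse at r₁, vis-viva equation gives v_p = √[μ(2/r₁ − 1/a_t)] = 9.9467 km/s.
First burn Δv₁ = |v_p − v₁| = 2.3746 km/s.
Circular speed at r₂: v₂ = √(μ/r₂) = 3.0198 km/s.
Transfer-orbit speed at r₂: v_a = √[μ(2/r₂ − 1/a_t)] = 1.5820 km/s.
Second burn Δv₂ = |v₂ − v_a| = 1.4378 km/s.
Total Δv = Δv₁ + Δv₂ = 3.812 km/s.

Δv = 3.812 km/s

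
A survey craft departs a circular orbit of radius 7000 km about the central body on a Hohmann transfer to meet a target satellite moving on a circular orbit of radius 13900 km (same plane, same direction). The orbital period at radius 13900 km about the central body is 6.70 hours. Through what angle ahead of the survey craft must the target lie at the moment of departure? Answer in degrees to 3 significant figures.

φ = 62.7°

From Kepler's third law T² = 4π²r³/μ at r = 13900 km, T = 6.70 hours = 6.70 × 3600 s = 24120 s: μ = 4π²r³/T² = 1.82242×10^5 km³/s².
The Hohmann ellipse has a_t = (r₁ + r₂)/2 = 10450 km.
Transfer time t = π√(a_t³/μ) = 7861 s.
Target angular speed ω₂ = √(μ/r₂³) = 2.605×10^-4 rad/s.
Angle swept by the target during transfer: ω₂·t = 2.048 rad = 117.3°.
Arrival is 180° from departure on the ellipse, so φ = 180° − 117.3° = 62.7°.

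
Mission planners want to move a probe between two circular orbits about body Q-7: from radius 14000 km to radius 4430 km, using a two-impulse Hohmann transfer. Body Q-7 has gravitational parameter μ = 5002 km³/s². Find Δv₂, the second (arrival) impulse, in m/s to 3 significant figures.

Semi-major axis of the transfer orbit: a_t = (14000 + 4430)/2 = 9215 km.
On the circular orbit at r = 4430 km, v_c = √(μ/r) = 1.0626 km/s.
Transfer-orbit speed at the same r (vis-viva, a = a_t): v_t = √[μ(2/r − 1/a_t)] = 1.3097 km/s.
Δv₂ = |v_t − v_c| = |1.3097 − 1.0626| = 0.2471 km/s.

Δv₂ = 247 m/s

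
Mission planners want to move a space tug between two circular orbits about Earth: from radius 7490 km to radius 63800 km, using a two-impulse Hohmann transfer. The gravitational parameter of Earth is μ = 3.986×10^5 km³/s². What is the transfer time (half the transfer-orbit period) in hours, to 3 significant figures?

t = 9.30 hours

Semi-major axis of the transfer orbit: a_t = (7490 + 63800)/2 = 35645 km.
Transfer time t = π√(a_t³/μ) = π√((35645)³ / 3.986×10^5) = 33490 s.
Converting: 33490 s ÷ 3600 s/hour = 9.30 hours.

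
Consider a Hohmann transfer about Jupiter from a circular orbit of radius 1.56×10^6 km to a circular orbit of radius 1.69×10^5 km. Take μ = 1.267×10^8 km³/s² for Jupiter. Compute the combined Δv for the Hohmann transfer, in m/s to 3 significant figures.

Δv = 14400 m/s

Semi-major axis of the transfer orbit: a_t = (1.560×10^6 + 1.690×10^5)/2 = 8.645×10^5 km.
At r₁ the circular-orbit speed is v₁ = √(μ/r₁) = 9.012 km/s.
Transfer-orbit speed at r₁ (vis-viva equation): v_a = √[μ(2/r₁ − 1/a_t)] = 3.985 km/s.
First burn Δv₁ = |v_a − v₁| = 5.027 km/s.
At r₂, v₂ = √(μ/r₂) = 27.38 km/s.
Transfer-orbit speed at r₂: v_p = √[μ(2/r₂ − 1/a_t)] = 36.78 km/s.
Second burn Δv₂ = |v₂ − v_p| = 9.400 km/s.
Total Δv = Δv₁ + Δv₂ = 14.43 km/s.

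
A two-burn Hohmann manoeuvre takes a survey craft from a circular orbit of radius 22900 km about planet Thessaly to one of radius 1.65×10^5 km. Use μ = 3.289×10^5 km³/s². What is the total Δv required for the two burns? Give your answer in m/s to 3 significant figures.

Δv = 1950 m/s

Semi-major axis of the transfer orbit: a_t = (22900 + 1.650×10^5)/2 = 93950 km.
Circular speed at r₁: v₁ = √(μ/r₁) = √(3.289×10^5/22900) = 3.7898 km/s.
On the transfer ellipse at r₁, vis-viva gives v_p = √[μ(2/r₁ − 1/a_t)] = 5.0224 km/s.
First burn Δv₁ = |v_p − v₁| = 1.2326 km/s.
Circular speed at r₂: v₂ = √(μ/r₂) = 1.41185 km/s.
Transfer-orbit speed at r₂: v_a = √[μ(2/r₂ − 1/a_t)] = 0.697043 km/s.
Second burn Δv₂ = |v₂ − v_a| = 0.71481 km/s.
Δv = Δv₁ + Δv₂ = 1.2326 + 0.71481 = 1.947 km/s.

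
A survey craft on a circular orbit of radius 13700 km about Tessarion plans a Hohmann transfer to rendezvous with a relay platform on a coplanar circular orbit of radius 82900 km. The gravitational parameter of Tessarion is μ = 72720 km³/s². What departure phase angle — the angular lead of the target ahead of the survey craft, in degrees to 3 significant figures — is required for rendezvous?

Transfer-ellipse semi-major axis a_t = (r₁ + r₂)/2 = (13700 + 82900)/2 = 48300 km.
The half-period of the transfer ellipse is t = π√(a_t³/μ) = 1.2366410×10^5 s.
Target angular speed ω₂ = √(μ/r₂³) = 1.1297833×10^-5 rad/s.
Angle swept by the target during transfer: ω₂·t = 1.3971363 rad = 80.05001°.
The survey craft traverses 180° on the transfer ellipse, so the target must lead by 180° − 80.05001° = 99.9°.

φ = 99.9°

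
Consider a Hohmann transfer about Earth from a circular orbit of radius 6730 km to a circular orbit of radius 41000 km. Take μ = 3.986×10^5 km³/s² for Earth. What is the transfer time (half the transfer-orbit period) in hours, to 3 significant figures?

Transfer-ellipse semi-major axis a_t = (r₁ + r₂)/2 = (6730 + 41000)/2 = 23865 km.
Half the transfer-orbit period gives t = π√(a_t³/μ) = 18350 s.
Converting: 18350 s ÷ 3600 s/hour = 5.10 hours.

t = 5.10 hours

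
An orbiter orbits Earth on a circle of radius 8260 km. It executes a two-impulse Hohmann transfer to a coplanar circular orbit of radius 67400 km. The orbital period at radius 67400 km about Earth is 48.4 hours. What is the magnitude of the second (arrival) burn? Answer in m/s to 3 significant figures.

From Kepler's third law T² = 4π²r³/μ at r = 67400 km, T = 48.4 hours = 48.4 × 3600 s = 1.7424×10^5 s: μ = 4π²r³/T² = 3.98147×10^5 km³/s².
The Hohmann ellipse has a_t = (r₁ + r₂)/2 = 37830 km.
Circular speed at r = 67400 km: v_c = √(μ/r) = 2.4305 km/s.
Vis-viva on the transfer ellipse at r = 67400 km gives v_t = √[μ(2/r − 1/a_t)] = 1.1357 km/s.
Δv₂ = |v_t − v_c| = |1.1357 − 2.4305| = 1.295 km/s.

Δv₂ = 1290 m/s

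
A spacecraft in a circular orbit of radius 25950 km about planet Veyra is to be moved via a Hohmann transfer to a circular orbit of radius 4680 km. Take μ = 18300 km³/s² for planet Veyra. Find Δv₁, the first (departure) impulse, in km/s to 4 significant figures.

Δv₁ = 0.3755 km/s

Transfer-ellipse semi-major axis a_t = (r₁ + r₂)/2 = (25950 + 4680)/2 = 15315 km.
On the circular orbit at r = 25950 km, v_c = √(μ/r) = 0.83976 km/s.
Vis-viva on the transfer ellipse at r = 25950 km gives v_t = √[μ(2/r − 1/a_t)] = 0.46422 km/s.
Δv₁ = |v_t − v_c| = |0.46422 − 0.83976| = 0.3755 km/s.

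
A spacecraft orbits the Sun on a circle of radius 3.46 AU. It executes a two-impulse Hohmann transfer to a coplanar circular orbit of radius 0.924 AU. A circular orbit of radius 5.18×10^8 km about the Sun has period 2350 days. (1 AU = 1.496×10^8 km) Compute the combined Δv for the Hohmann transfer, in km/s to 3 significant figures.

From Kepler's third law T² = 4π²r³/μ at r = 5.18×10^8 km, T = 2350 days = 2350 × 86400 s = 2.0304×10^8 s: μ = 4π²r³/T² = 1.33102×10^11 km³/s².
In km: r₁ = 3.46 × 1.496×10^8 = 5.17616×10^8 km; r₂ = 0.924 × 1.496×10^8 = 1.382304×10^8 km.
The Hohmann ellipse has a_t = (r₁ + r₂)/2 = 3.279232×10^8 km.
At r₁ the circular-orbit speed is v₁ = √(μ/r₁) = 16.0357 km/s.
On the transfer ellipse at r₁, v² = μ(2/r − 1/a) gives v_a = √[μ(2/r₁ − 1/a_t)] = 10.4113 km/s.
First burn Δv₁ = |v_a − v₁| = 5.624 km/s.
At r₂, v₂ = √(μ/r₂) = 31.031 km/s.
Transfer-orbit speed at r₂: v_p = √[μ(2/r₂ − 1/a_t)] = 38.986 km/s.
Second burn Δv₂ = |v₂ − v_p| = 7.955 km/s.
Δv = Δv₁ + Δv₂ = 5.624 + 7.955 = 13.58 km/s.

Δv = 13.6 km/s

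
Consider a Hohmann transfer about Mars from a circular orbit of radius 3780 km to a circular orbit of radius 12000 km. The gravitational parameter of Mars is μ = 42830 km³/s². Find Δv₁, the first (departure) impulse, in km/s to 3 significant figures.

Semi-major axis of the transfer orbit: a_t = (3780 + 12000)/2 = 7890 km.
Circular speed at r = 3780 km: v_c = √(μ/r) = 3.3661 km/s.
Vis-viva on the transfer ellipse at r = 3780 km gives v_t = √[μ(2/r − 1/a_t)] = 4.1513 km/s.
Δv₁ = |v_t − v_c| = |4.1513 − 3.3661| = 0.7852 km/s.

Δv₁ = 0.785 km/s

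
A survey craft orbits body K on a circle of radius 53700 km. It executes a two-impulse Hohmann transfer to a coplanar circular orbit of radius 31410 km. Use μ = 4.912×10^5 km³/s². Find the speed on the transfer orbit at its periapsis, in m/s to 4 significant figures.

The Hohmann ellipse has a_t = (r₁ + r₂)/2 = 42555 km.
At periapsis, r = 31410 km.
Applying v² = μ(2/r − 1/a_t): v = 4.442 km/s.

v = 4442 m/s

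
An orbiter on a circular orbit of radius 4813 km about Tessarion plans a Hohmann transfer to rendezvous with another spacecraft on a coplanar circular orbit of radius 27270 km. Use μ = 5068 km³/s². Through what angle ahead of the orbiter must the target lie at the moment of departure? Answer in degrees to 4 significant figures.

φ = 98.79°

The Hohmann ellipse has a_t = (r₁ + r₂)/2 = 16041.5 km.
The half-period of the transfer ellipse is t = π√(a_t³/μ) = 89660.1 s.
Target angular speed ω₂ = √(μ/r₂³) = 1.58085×10^-5 rad/s.
Angle swept by the target during transfer: ω₂·t = 1.4174 rad = 81.21°.
Arrival is 180° from departure on the ellipse, so φ = 180° − 81.21° = 98.79°.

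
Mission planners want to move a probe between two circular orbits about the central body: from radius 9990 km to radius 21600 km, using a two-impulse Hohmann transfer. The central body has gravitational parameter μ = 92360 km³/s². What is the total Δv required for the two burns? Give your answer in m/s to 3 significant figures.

Transfer-ellipse semi-major axis a_t = (r₁ + r₂)/2 = (9990 + 21600)/2 = 15795 km.
Circular speed at r₁: v₁ = √(μ/r₁) = √(92360/9990) = 3.0406 km/s.
On the transfer ellipse at r₁, v² = μ(2/r − 1/a) gives v_p = √[μ(2/r₁ − 1/a_t)] = 3.5557 km/s.
First burn Δv₁ = |v_p − v₁| = 0.5151 km/s.
Circular speed at r₂: v₂ = √(μ/r₂) = 2.0678 km/s.
Transfer-orbit speed at r₂: v_a = √[μ(2/r₂ − 1/a_t)] = 1.6445 km/s.
Second burn Δv₂ = |v₂ − v_a| = 0.4233 km/s.
Total Δv = Δv₁ + Δv₂ = 0.9384 km/s.

Δv = 938 m/s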